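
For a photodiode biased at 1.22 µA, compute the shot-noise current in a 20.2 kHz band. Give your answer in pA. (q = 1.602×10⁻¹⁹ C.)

I_n = √(2qI·B)
2qI·B = 2 × 1.602×10⁻¹⁹ × 1.22×10⁻⁶ × 2.02×10⁴ = 7.90×10⁻²¹ A²
I_n = √(7.90×10⁻²¹) = 8.89×10⁻¹¹ A = 88.9 pA

88.9 pA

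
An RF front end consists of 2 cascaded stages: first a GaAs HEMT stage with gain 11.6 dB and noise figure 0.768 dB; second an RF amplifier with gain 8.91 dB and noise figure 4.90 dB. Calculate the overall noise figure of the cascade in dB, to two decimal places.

Convert to linear (a loss of L dB is a gain of −L dB): F_i = 10^(NF_i/10), G_i = 10^(G_i,dB/10)
  Stage 1: F_1 = 10^(0.768/10) = 1.193, G_1 = 10^(11.6/10) = 14.45
  Stage 2: F_2 = 10^(4.90/10) = 3.090, G_2 = 10^(8.91/10) = 7.780
Friis cascade:
  F = 1.193 + (3.090 − 1)/14.45 = 1.338
NF = 10 log₁₀(1.338) = 1.26 dB

1.26 dB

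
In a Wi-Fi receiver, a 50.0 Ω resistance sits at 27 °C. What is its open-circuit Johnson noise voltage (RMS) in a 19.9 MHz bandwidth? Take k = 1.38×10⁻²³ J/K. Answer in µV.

T = 27 °C + 273.15 = 300.15 K
V_n = √(4kTRB)
4kTRB = 4 × 1.38×10⁻²³ × 300.15 × 5.00×10¹ × 1.99×10⁷ = 1.65×10⁻¹¹ V²
V_n = √(1.65×10⁻¹¹) = 4.06×10⁻⁶ V = 4.06 µV

4.06 µV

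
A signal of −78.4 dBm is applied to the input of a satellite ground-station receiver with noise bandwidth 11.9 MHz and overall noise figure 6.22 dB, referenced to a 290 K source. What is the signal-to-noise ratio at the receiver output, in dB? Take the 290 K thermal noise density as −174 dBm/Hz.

Noise floor: N = −174 + 10 log₁₀(B) + NF
10 log₁₀(1.19×10⁷) = 70.76 dB
N = −174 + 70.76 + 6.22 = −97.02 dBm
SNR = P_sig − N = −78.4 − (−97.02) = 18.62 dB → 18.6 dB

18.6 dB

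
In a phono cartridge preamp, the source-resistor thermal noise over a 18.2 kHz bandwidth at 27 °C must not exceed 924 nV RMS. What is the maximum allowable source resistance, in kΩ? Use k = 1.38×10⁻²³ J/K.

T = 27 °C + 273.15 = 300.15 K
Johnson–Nyquist: V_n = √(4kTRB) ⇒ R = V_n² / (4kTB)
4kTB = 4 × 1.38×10⁻²³ × 300.15 × 1.82×10⁴ = 3.02×10⁻¹⁶
R = (9.24×10⁻⁷)² / 3.02×10⁻¹⁶ = 2.83×10³ Ω = 2.83 kΩ

2.83 kΩ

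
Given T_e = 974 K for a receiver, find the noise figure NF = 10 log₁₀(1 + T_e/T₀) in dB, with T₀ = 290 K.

F = 1 + T_e/T₀ = 1 + 974/290 = 4.35862
NF = 10 log₁₀(4.35862) = 6.39 dB

6.39 dB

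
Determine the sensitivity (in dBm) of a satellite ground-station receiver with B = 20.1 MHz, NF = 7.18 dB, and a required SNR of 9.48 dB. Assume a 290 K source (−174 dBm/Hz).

−84.3 dBm

Sensitivity = −174 + 10 log₁₀(B) + NF + SNR_min
= −174 + 73.03 + 7.18 + 9.48
= −84.31 dBm → −84.3 dBm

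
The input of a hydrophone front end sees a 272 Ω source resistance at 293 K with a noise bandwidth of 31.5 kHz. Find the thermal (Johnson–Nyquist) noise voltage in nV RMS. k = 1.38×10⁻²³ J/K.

372 nV

V_n = √(4kTRB)
4kTRB = 4 × 1.38×10⁻²³ × 293 × 2.72×10² × 3.15×10⁴ = 1.39×10⁻¹³ V²
V_n = √(1.39×10⁻¹³) = 3.72×10⁻⁷ V = 372 nV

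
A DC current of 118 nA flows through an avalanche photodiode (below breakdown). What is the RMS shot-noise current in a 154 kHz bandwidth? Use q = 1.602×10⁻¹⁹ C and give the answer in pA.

76.3 pA

I_n = √(2qI·B)
2qI·B = 2 × 1.602×10⁻¹⁹ × 1.18×10⁻⁷ × 1.54×10⁵ = 5.82×10⁻²¹ A²
I_n = √(5.82×10⁻²¹) = 7.63×10⁻¹¹ A = 76.3 pA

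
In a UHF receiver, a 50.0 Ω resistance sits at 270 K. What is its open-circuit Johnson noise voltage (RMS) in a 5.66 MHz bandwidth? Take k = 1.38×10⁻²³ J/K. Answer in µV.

2.05 µV

V_n = √(4kTRB)
4kTRB = 4 × 1.38×10⁻²³ × 270 × 5.00×10¹ × 5.66×10⁶ = 4.22×10⁻¹² V²
V_n = √(4.22×10⁻¹²) = 2.05×10⁻⁶ V = 2.05 µV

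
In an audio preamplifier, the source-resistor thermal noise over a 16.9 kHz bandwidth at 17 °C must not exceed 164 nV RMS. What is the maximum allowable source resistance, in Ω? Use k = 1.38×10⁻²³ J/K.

T = 17 °C + 273.15 = 290.15 K
Johnson–Nyquist: V_n = √(4kTRB) ⇒ R = V_n² / (4kTB)
4kTB = 4 × 1.38×10⁻²³ × 290.15 × 1.69×10⁴ = 2.71×10⁻¹⁶
R = (1.64×10⁻⁷)² / 2.71×10⁻¹⁶ = 9.94×10¹ Ω = 99.4 Ω

99.4 Ω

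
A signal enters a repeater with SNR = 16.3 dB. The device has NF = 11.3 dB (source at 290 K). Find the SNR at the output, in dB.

By definition F = SNR_in/SNR_out, so in dB: SNR_out = SNR_in − NF
SNR_out = 16.3 − 11.3 = 5.0 dB

5.0 dB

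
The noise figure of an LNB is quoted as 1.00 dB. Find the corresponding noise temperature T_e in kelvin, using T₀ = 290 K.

F = 10^(1.00/10) = 1.25893
T_e = (F − 1)·T₀ = (1.25893 − 1) × 290 = 75.1 K

75.1 K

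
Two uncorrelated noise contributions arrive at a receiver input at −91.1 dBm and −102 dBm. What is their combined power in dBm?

−90.8 dBm

Convert to linear, add, convert back:
P₁ = 7.76×10⁻¹³ W, P₂ = 6.31×10⁻¹⁴ W
P_tot = 8.39×10⁻¹³ W → 10 log₁₀(P_tot / 10⁻³) = −90.8 dBm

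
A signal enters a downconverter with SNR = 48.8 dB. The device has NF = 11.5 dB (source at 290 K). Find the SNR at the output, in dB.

37.3 dB

By definition F = SNR_in/SNR_out, so in dB: SNR_out = SNR_in − NF
SNR_out = 48.8 − 11.5 = 37.3 dB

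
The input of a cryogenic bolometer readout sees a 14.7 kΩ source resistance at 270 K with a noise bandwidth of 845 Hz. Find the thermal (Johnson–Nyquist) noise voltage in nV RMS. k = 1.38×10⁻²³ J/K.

430 nV

V_n = √(4kTRB)
4kTRB = 4 × 1.38×10⁻²³ × 270 × 1.47×10⁴ × 8.45×10² = 1.85×10⁻¹³ V²
V_n = √(1.85×10⁻¹³) = 4.30×10⁻⁷ V = 430 nV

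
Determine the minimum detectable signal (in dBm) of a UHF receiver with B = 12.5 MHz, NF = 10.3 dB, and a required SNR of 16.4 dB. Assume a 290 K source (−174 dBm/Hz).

Sensitivity = −174 + 10 log₁₀(B) + NF + SNR_min
= −174 + 70.97 + 10.3 + 16.4
= −76.33 dBm → −76.3 dBm

−76.3 dBm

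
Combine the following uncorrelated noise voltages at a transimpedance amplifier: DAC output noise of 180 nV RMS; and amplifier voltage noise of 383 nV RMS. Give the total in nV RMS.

Uncorrelated sources add in power (mean-square): V_tot = √(ΣV_i²)
V_tot = √[(1.80×10⁻⁷)² + (3.83×10⁻⁷)²] = 4.23×10⁻⁷ V = 423 nV

423 nV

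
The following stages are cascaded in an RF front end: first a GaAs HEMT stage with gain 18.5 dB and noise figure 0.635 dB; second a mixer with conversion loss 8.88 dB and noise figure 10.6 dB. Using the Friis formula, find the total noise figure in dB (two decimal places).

Convert to linear (a loss of L dB is a gain of −L dB): F_i = 10^(NF_i/10), G_i = 10^(G_i,dB/10)
  Stage 1: F_1 = 10^(0.635/10) = 1.157, G_1 = 10^(18.5/10) = 70.79
  Stage 2: F_2 = 10^(10.6/10) = 11.48, G_2 = 10^(−8.88/10) = 0.1294
Friis cascade:
  F = 1.157 + (11.48 − 1)/70.79 = 1.305
NF = 10 log₁₀(1.305) = 1.16 dB

1.16 dB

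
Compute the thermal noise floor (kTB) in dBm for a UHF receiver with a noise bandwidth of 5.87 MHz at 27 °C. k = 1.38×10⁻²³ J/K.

−106.1 dBm

T = 27 °C + 273.15 = 300.15 K
P_n = kTB = 1.38×10⁻²³ × 300.15 × 5.87×10⁶ = 2.43×10⁻¹⁴ W
In dBm: 10 log₁₀(2.43×10⁻¹⁴ / 10⁻³) = −106.1 dBm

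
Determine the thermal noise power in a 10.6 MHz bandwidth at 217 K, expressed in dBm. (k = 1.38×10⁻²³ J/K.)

−105.0 dBm

P_n = kTB = 1.38×10⁻²³ × 217 × 1.06×10⁷ = 3.17×10⁻¹⁴ W
In dBm: 10 log₁₀(3.17×10⁻¹⁴ / 10⁻³) = −105.0 dBm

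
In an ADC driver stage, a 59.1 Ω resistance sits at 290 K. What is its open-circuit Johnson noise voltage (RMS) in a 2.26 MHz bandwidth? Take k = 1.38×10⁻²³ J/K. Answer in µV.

V_n = √(4kTRB)
4kTRB = 4 × 1.38×10⁻²³ × 290 × 5.91×10¹ × 2.26×10⁶ = 2.14×10⁻¹² V²
V_n = √(2.14×10⁻¹²) = 1.46×10⁻⁶ V = 1.46 µV

1.46 µV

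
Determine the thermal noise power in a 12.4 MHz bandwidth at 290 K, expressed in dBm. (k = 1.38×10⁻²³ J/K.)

P_n = kTB = 1.38×10⁻²³ × 290 × 1.24×10⁷ = 4.96×10⁻¹⁴ W
In dBm: 10 log₁₀(4.96×10⁻¹⁴ / 10⁻³) = −103.0 dBm

−103.0 dBm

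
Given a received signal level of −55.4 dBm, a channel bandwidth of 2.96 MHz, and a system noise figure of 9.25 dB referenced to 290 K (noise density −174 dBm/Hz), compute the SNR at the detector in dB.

44.6 dB

Noise floor: N = −174 + 10 log₁₀(B) + NF
10 log₁₀(2.96×10⁶) = 64.71 dB
N = −174 + 64.71 + 9.25 = −100.04 dBm
SNR = P_sig − N = −55.4 − (−100.04) = 44.64 dB → 44.6 dB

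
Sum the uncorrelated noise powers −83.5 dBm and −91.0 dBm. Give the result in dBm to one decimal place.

Convert to linear, add, convert back:
P₁ = 4.47×10⁻¹² W, P₂ = 7.94×10⁻¹³ W
P_tot = 5.26×10⁻¹² W → 10 log₁₀(P_tot / 10⁻³) = −82.8 dBm

−82.8 dBm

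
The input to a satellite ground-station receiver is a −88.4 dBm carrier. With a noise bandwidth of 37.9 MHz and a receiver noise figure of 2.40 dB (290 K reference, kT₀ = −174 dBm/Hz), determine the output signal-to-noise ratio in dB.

Noise floor: N = −174 + 10 log₁₀(B) + NF
10 log₁₀(3.79×10⁷) = 75.79 dB
N = −174 + 75.79 + 2.40 = −95.81 dBm
SNR = P_sig − N = −88.4 − (−95.81) = 7.41 dB → 7.4 dB

7.4 dB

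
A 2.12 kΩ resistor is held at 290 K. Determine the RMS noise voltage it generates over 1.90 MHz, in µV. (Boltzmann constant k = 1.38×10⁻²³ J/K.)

8.03 µV

V_n = √(4kTRB)
4kTRB = 4 × 1.38×10⁻²³ × 290 × 2.12×10³ × 1.90×10⁶ = 6.45×10⁻¹¹ V²
V_n = √(6.45×10⁻¹¹) = 8.03×10⁻⁶ V = 8.03 µV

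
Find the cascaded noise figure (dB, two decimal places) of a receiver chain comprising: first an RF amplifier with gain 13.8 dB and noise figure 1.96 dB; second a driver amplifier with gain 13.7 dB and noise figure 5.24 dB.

2.22 dB

Convert to linear (a loss of L dB is a gain of −L dB): F_i = 10^(NF_i/10), G_i = 10^(G_i,dB/10)
  Stage 1: F_1 = 10^(1.96/10) = 1.570, G_1 = 10^(13.8/10) = 23.99
  Stage 2: F_2 = 10^(5.24/10) = 3.342, G_2 = 10^(13.7/10) = 23.44
Friis cascade:
  F = 1.570 + (3.342 − 1)/23.99 = 1.668
NF = 10 log₁₀(1.668) = 2.22 dB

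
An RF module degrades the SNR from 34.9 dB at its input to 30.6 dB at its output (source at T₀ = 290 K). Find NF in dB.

NF (dB) = SNR_in(dB) − SNR_out(dB) when the source is at T₀
NF = 34.9 − 30.6 = 4.3 dB

4.3 dB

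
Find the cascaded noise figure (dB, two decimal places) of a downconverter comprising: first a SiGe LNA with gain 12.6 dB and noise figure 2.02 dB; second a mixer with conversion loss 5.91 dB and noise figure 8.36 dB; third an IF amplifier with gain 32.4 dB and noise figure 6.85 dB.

4.37 dB

Convert to linear (a loss of L dB is a gain of −L dB): F_i = 10^(NF_i/10), G_i = 10^(G_i,dB/10)
  Stage 1: F_1 = 10^(2.02/10) = 1.592, G_1 = 10^(12.6/10) = 18.20
  Stage 2: F_2 = 10^(8.36/10) = 6.855, G_2 = 10^(−5.91/10) = 0.2564
  Stage 3: F_3 = 10^(6.85/10) = 4.842, G_3 = 10^(32.4/10) = 1738
Friis cascade:
  F = 1.592 + (6.855 − 1)/18.20 + (4.842 − 1)/4.667 = 2.737
NF = 10 log₁₀(2.737) = 4.37 dB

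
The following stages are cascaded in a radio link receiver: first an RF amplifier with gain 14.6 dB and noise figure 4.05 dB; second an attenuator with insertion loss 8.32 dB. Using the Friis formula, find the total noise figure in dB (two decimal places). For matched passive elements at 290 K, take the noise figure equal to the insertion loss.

4.38 dB

Convert to linear (a loss of L dB is a gain of −L dB): F_i = 10^(NF_i/10), G_i = 10^(G_i,dB/10)
  Stage 1: F_1 = 10^(4.05/10) = 2.541, G_1 = 10^(14.6/10) = 28.84
  Stage 2: F_2 = 10^(8.32/10) = 6.792, G_2 = 10^(−8.32/10) = 0.1472
Friis cascade:
  F = 2.541 + (6.792 − 1)/28.84 = 2.742
NF = 10 log₁₀(2.742) = 4.38 dB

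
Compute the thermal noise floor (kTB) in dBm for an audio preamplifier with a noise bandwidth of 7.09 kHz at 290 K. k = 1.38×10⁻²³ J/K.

P_n = kTB = 1.38×10⁻²³ × 290 × 7.09×10³ = 2.84×10⁻¹⁷ W
In dBm: 10 log₁₀(2.84×10⁻¹⁷ / 10⁻³) = −135.5 dBm

−135.5 dBm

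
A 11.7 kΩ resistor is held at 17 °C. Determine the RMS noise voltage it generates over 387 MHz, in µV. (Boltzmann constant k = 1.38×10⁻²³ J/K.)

269 µV

T = 17 °C + 273.15 = 290.15 K
V_n = √(4kTRB)
4kTRB = 4 × 1.38×10⁻²³ × 290.15 × 1.17×10⁴ × 3.87×10⁸ = 7.25×10⁻⁸ V²
V_n = √(7.25×10⁻⁸) = 2.69×10⁻⁴ V = 269 µV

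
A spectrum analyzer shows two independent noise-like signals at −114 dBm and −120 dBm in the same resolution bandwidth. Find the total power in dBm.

Convert to linear, add, convert back:
P₁ = 3.98×10⁻¹⁵ W, P₂ = 1.00×10⁻¹⁵ W
P_tot = 4.98×10⁻¹⁵ W → 10 log₁₀(P_tot / 10⁻³) = −113.0 dBm

−113.0 dBm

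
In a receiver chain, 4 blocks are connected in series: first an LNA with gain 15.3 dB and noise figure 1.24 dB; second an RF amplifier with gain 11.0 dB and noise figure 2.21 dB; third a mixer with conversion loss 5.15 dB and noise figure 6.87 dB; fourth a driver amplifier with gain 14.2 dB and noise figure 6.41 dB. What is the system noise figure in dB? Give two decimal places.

1.41 dB

Convert to linear (a loss of L dB is a gain of −L dB): F_i = 10^(NF_i/10), G_i = 10^(G_i,dB/10)
  Stage 1: F_1 = 10^(1.24/10) = 1.330, G_1 = 10^(15.3/10) = 33.88
  Stage 2: F_2 = 10^(2.21/10) = 1.663, G_2 = 10^(11.0/10) = 12.59
  Stage 3: F_3 = 10^(6.87/10) = 4.864, G_3 = 10^(−5.15/10) = 0.3055
  Stage 4: F_4 = 10^(6.41/10) = 4.375, G_4 = 10^(14.2/10) = 26.30
Friis cascade:
  F = 1.330 + (1.663 − 1)/33.88 + (4.864 − 1)/426.6 + (4.375 − 1)/130.3 = 1.385
NF = 10 log₁₀(1.385) = 1.41 dB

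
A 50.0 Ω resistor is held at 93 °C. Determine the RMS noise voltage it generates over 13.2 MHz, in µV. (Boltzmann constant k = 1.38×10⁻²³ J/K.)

T = 93 °C + 273.15 = 366.15 K
V_n = √(4kTRB)
4kTRB = 4 × 1.38×10⁻²³ × 366.15 × 5.00×10¹ × 1.32×10⁷ = 1.33×10⁻¹¹ V²
V_n = √(1.33×10⁻¹¹) = 3.65×10⁻⁶ V = 3.65 µV

3.65 µV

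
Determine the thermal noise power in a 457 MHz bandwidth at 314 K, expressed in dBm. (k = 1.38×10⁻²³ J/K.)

P_n = kTB = 1.38×10⁻²³ × 314 × 4.57×10⁸ = 1.98×10⁻¹² W
In dBm: 10 log₁₀(1.98×10⁻¹² / 10⁻³) = −87.0 dBm

−87.0 dBm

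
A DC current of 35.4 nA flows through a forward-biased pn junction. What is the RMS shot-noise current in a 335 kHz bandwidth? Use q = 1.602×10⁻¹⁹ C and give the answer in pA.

61.6 pA

I_n = √(2qI·B)
2qI·B = 2 × 1.602×10⁻¹⁹ × 3.54×10⁻⁸ × 3.35×10⁵ = 3.80×10⁻²¹ A²
I_n = √(3.80×10⁻²¹) = 6.16×10⁻¹¹ A = 61.6 pA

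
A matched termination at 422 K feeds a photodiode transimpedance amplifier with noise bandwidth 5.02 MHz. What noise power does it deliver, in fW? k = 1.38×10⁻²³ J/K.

29.2 fW

P_n = kTB = 1.38×10⁻²³ × 422 × 5.02×10⁶ = 2.92×10⁻¹⁴ W = 29.2 fW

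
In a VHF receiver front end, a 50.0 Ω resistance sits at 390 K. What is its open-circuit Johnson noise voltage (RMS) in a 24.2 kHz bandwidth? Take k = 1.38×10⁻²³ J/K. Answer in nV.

161 nV

V_n = √(4kTRB)
4kTRB = 4 × 1.38×10⁻²³ × 390 × 5.00×10¹ × 2.42×10⁴ = 2.60×10⁻¹⁴ V²
V_n = √(2.60×10⁻¹⁴) = 1.61×10⁻⁷ V = 161 nV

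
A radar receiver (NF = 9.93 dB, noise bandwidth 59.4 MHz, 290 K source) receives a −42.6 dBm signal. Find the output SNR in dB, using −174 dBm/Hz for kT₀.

Noise floor: N = −174 + 10 log₁₀(B) + NF
10 log₁₀(5.94×10⁷) = 77.74 dB
N = −174 + 77.74 + 9.93 = −86.33 dBm
SNR = P_sig − N = −42.6 − (−86.33) = 43.73 dB → 43.7 dB

43.7 dB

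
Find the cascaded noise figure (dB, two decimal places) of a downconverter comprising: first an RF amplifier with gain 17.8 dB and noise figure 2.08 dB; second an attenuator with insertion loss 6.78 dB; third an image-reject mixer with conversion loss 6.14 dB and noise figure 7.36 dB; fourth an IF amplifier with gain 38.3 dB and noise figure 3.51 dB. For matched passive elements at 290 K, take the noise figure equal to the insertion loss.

3.86 dB

Convert to linear (a loss of L dB is a gain of −L dB): F_i = 10^(NF_i/10), G_i = 10^(G_i,dB/10)
  Stage 1: F_1 = 10^(2.08/10) = 1.614, G_1 = 10^(17.8/10) = 60.26
  Stage 2: F_2 = 10^(6.78/10) = 4.764, G_2 = 10^(−6.78/10) = 0.2099
  Stage 3: F_3 = 10^(7.36/10) = 5.445, G_3 = 10^(−6.14/10) = 0.2432
  Stage 4: F_4 = 10^(3.51/10) = 2.244, G_4 = 10^(38.3/10) = 6761
Friis cascade:
  F = 1.614 + (4.764 − 1)/60.26 + (5.445 − 1)/12.65 + (2.244 − 1)/3.076 = 2.433
NF = 10 log₁₀(2.433) = 3.86 dB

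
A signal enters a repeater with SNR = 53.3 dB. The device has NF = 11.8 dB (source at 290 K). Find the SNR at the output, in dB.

41.5 dB

By definition F = SNR_in/SNR_out, so in dB: SNR_out = SNR_in − NF
SNR_out = 53.3 − 11.8 = 41.5 dB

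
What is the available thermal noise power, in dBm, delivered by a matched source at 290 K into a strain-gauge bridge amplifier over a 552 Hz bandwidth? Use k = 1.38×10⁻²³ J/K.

P_n = kTB = 1.38×10⁻²³ × 290 × 5.52×10² = 2.21×10⁻¹⁸ W
In dBm: 10 log₁₀(2.21×10⁻¹⁸ / 10⁻³) = −146.6 dBm

−146.6 dBm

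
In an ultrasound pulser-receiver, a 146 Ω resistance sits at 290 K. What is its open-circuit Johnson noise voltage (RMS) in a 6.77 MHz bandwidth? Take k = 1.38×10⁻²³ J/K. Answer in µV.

3.98 µV

V_n = √(4kTRB)
4kTRB = 4 × 1.38×10⁻²³ × 290 × 1.46×10² × 6.77×10⁶ = 1.58×10⁻¹¹ V²
V_n = √(1.58×10⁻¹¹) = 3.98×10⁻⁶ V = 3.98 µV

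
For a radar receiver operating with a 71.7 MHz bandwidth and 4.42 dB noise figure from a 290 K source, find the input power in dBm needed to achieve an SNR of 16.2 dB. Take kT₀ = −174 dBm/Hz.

Sensitivity = −174 + 10 log₁₀(B) + NF + SNR_min
= −174 + 78.56 + 4.42 + 16.2
= −74.82 dBm → −74.8 dBm

−74.8 dBm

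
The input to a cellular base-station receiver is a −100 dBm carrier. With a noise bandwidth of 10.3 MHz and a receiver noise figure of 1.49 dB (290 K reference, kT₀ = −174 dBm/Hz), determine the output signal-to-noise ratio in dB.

Noise floor: N = −174 + 10 log₁₀(B) + NF
10 log₁₀(1.03×10⁷) = 70.13 dB
N = −174 + 70.13 + 1.49 = −102.38 dBm
SNR = P_sig − N = −100 − (−102.38) = 2.38 dB → 2.4 dB

2.4 dB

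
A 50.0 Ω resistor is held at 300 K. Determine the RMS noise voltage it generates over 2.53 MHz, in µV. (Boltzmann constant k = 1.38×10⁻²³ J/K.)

1.45 µV

V_n = √(4kTRB)
4kTRB = 4 × 1.38×10⁻²³ × 300 × 5.00×10¹ × 2.53×10⁶ = 2.09×10⁻¹² V²
V_n = √(2.09×10⁻¹²) = 1.45×10⁻⁶ V = 1.45 µV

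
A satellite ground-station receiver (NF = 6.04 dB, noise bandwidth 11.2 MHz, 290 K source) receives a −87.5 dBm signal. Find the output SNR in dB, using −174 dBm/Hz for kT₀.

Noise floor: N = −174 + 10 log₁₀(B) + NF
10 log₁₀(1.12×10⁷) = 70.49 dB
N = −174 + 70.49 + 6.04 = −97.47 dBm
SNR = P_sig − N = −87.5 − (−97.47) = 9.97 dB → 10.0 dB

10.0 dB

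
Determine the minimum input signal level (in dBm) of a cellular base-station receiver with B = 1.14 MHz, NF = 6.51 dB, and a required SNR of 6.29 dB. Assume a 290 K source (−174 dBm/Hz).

Sensitivity = −174 + 10 log₁₀(B) + NF + SNR_min
= −174 + 60.57 + 6.51 + 6.29
= −100.63 dBm → −100.6 dBm

−100.6 dBm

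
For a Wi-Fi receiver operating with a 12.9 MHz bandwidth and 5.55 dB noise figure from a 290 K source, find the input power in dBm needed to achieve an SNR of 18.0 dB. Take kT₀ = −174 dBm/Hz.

Sensitivity = −174 + 10 log₁₀(B) + NF + SNR_min
= −174 + 71.11 + 5.55 + 18.0
= −79.34 dBm → −79.3 dBm

−79.3 dBm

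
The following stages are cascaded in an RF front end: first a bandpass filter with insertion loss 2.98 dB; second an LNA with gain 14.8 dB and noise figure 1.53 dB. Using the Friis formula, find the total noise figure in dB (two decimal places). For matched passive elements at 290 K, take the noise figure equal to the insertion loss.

4.51 dB

Convert to linear (a loss of L dB is a gain of −L dB): F_i = 10^(NF_i/10), G_i = 10^(G_i,dB/10)
  Stage 1: F_1 = 10^(2.98/10) = 1.986, G_1 = 10^(−2.98/10) = 0.5035
  Stage 2: F_2 = 10^(1.53/10) = 1.422, G_2 = 10^(14.8/10) = 30.20
Friis cascade:
  F = 1.986 + (1.422 − 1)/0.5035 = 2.825
NF = 10 log₁₀(2.825) = 4.51 dB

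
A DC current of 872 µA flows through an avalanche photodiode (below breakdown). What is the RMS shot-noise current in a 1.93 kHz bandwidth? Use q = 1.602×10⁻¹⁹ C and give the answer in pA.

734 pA

I_n = √(2qI·B)
2qI·B = 2 × 1.602×10⁻¹⁹ × 8.72×10⁻⁴ × 1.93×10³ = 5.39×10⁻¹⁹ A²
I_n = √(5.39×10⁻¹⁹) = 7.34×10⁻¹⁰ A = 734 pA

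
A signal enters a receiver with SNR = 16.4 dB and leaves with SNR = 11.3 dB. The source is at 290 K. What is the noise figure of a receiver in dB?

5.1 dB

NF (dB) = SNR_in(dB) − SNR_out(dB) when the source is at T₀
NF = 16.4 − 11.3 = 5.1 dB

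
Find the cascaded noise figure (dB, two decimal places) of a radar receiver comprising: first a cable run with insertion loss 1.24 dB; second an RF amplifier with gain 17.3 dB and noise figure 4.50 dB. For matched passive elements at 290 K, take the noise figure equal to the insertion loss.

5.74 dB

Convert to linear (a loss of L dB is a gain of −L dB): F_i = 10^(NF_i/10), G_i = 10^(G_i,dB/10)
  Stage 1: F_1 = 10^(1.24/10) = 1.330, G_1 = 10^(−1.24/10) = 0.7516
  Stage 2: F_2 = 10^(4.50/10) = 2.818, G_2 = 10^(17.3/10) = 53.70
Friis cascade:
  F = 1.330 + (2.818 − 1)/0.7516 = 3.750
NF = 10 log₁₀(3.750) = 5.74 dB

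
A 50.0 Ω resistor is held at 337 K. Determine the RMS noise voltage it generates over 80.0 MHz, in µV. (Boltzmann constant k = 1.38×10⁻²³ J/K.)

V_n = √(4kTRB)
4kTRB = 4 × 1.38×10⁻²³ × 337 × 5.00×10¹ × 8.00×10⁷ = 7.44×10⁻¹¹ V²
V_n = √(7.44×10⁻¹¹) = 8.63×10⁻⁶ V = 8.63 µV

8.63 µV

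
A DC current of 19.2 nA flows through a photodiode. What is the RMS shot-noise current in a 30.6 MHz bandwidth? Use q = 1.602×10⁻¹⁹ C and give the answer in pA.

I_n = √(2qI·B)
2qI·B = 2 × 1.602×10⁻¹⁹ × 1.92×10⁻⁸ × 3.06×10⁷ = 1.88×10⁻¹⁹ A²
I_n = √(1.88×10⁻¹⁹) = 4.34×10⁻¹⁰ A = 434 pA

434 pA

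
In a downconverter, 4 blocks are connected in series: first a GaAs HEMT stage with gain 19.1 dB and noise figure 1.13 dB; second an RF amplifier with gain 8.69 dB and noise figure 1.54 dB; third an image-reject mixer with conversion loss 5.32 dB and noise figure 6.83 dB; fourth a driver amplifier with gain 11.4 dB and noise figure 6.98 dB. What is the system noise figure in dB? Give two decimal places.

1.24 dB

Convert to linear (a loss of L dB is a gain of −L dB): F_i = 10^(NF_i/10), G_i = 10^(G_i,dB/10)
  Stage 1: F_1 = 10^(1.13/10) = 1.297, G_1 = 10^(19.1/10) = 81.28
  Stage 2: F_2 = 10^(1.54/10) = 1.426, G_2 = 10^(8.69/10) = 7.396
  Stage 3: F_3 = 10^(6.83/10) = 4.819, G_3 = 10^(−5.32/10) = 0.2938
  Stage 4: F_4 = 10^(6.98/10) = 4.989, G_4 = 10^(11.4/10) = 13.80
Friis cascade:
  F = 1.297 + (1.426 − 1)/81.28 + (4.819 − 1)/601.2 + (4.989 − 1)/176.6 = 1.331
NF = 10 log₁₀(1.331) = 1.24 dB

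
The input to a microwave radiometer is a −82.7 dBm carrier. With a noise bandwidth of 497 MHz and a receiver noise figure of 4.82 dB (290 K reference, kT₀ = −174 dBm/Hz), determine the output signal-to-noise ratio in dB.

−0.5 dB

Noise floor: N = −174 + 10 log₁₀(B) + NF
10 log₁₀(4.97×10⁸) = 86.96 dB
N = −174 + 86.96 + 4.82 = −82.22 dBm
SNR = P_sig − N = −82.7 − (−82.22) = −0.48 dB → −0.5 dB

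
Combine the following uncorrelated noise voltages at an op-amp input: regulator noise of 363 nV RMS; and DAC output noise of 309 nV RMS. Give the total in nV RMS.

Uncorrelated sources add in power (mean-square): V_tot = √(ΣV_i²)
V_tot = √[(3.63×10⁻⁷)² + (3.09×10⁻⁷)²] = 4.77×10⁻⁷ V = 477 nV

477 nV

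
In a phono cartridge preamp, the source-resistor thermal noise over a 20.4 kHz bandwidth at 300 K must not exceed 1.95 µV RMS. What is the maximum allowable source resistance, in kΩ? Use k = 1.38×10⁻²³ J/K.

Johnson–Nyquist: V_n = √(4kTRB) ⇒ R = V_n² / (4kTB)
4kTB = 4 × 1.38×10⁻²³ × 300 × 2.04×10⁴ = 3.38×10⁻¹⁶
R = (1.95×10⁻⁶)² / 3.38×10⁻¹⁶ = 1.13×10⁴ Ω = 11.3 kΩ

11.3 kΩ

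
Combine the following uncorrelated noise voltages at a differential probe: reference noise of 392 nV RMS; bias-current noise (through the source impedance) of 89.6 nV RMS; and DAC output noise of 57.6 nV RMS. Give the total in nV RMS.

406 nV

Uncorrelated sources add in power (mean-square): V_tot = √(ΣV_i²)
V_tot = √[(3.92×10⁻⁷)² + (8.96×10⁻⁸)² + (5.76×10⁻⁸)²] = 4.06×10⁻⁷ V = 406 nV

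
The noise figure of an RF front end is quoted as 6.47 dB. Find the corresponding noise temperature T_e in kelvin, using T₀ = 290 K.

F = 10^(6.47/10) = 4.43609
T_e = (F − 1)·T₀ = (4.43609 − 1) × 290 = 996 K

996 K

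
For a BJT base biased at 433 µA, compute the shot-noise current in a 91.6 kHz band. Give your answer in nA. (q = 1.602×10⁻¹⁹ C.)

3.56 nA

I_n = √(2qI·B)
2qI·B = 2 × 1.602×10⁻¹⁹ × 4.33×10⁻⁴ × 9.16×10⁴ = 1.27×10⁻¹⁷ A²
I_n = √(1.27×10⁻¹⁷) = 3.56×10⁻⁹ A = 3.56 nA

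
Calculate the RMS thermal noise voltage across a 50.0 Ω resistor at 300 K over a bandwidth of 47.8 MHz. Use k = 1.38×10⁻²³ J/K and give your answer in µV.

V_n = √(4kTRB)
4kTRB = 4 × 1.38×10⁻²³ × 300 × 5.00×10¹ × 4.78×10⁷ = 3.96×10⁻¹¹ V²
V_n = √(3.96×10⁻¹¹) = 6.29×10⁻⁶ V = 6.29 µV

6.29 µV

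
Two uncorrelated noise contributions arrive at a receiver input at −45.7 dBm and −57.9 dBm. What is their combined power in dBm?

Convert to linear, add, convert back:
P₁ = 2.69×10⁻⁸ W, P₂ = 1.62×10⁻⁹ W
P_tot = 2.85×10⁻⁸ W → 10 log₁₀(P_tot / 10⁻³) = −45.4 dBm

−45.4 dBm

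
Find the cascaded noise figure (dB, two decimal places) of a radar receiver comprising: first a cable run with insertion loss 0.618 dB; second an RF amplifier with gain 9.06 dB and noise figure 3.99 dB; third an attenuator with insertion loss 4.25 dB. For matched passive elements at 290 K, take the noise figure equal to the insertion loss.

Convert to linear (a loss of L dB is a gain of −L dB): F_i = 10^(NF_i/10), G_i = 10^(G_i,dB/10)
  Stage 1: F_1 = 10^(0.618/10) = 1.153, G_1 = 10^(−0.618/10) = 0.8674
  Stage 2: F_2 = 10^(3.99/10) = 2.506, G_2 = 10^(9.06/10) = 8.054
  Stage 3: F_3 = 10^(4.25/10) = 2.661, G_3 = 10^(−4.25/10) = 0.3758
Friis cascade:
  F = 1.153 + (2.506 − 1)/0.8674 + (2.661 − 1)/6.986 = 3.127
NF = 10 log₁₀(3.127) = 4.95 dB

4.95 dB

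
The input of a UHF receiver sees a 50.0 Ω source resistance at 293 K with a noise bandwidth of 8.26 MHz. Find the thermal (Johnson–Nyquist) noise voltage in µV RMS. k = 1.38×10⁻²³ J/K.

V_n = √(4kTRB)
4kTRB = 4 × 1.38×10⁻²³ × 293 × 5.00×10¹ × 8.26×10⁶ = 6.68×10⁻¹² V²
V_n = √(6.68×10⁻¹²) = 2.58×10⁻⁶ V = 2.58 µV

2.58 µV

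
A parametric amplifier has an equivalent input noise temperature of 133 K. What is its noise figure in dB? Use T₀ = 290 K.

F = 1 + T_e/T₀ = 1 + 133/290 = 1.45862
NF = 10 log₁₀(1.45862) = 1.64 dB

1.64 dB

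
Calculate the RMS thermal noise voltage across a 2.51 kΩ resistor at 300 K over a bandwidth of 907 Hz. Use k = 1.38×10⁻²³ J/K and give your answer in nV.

V_n = √(4kTRB)
4kTRB = 4 × 1.38×10⁻²³ × 300 × 2.51×10³ × 9.07×10² = 3.77×10⁻¹⁴ V²
V_n = √(3.77×10⁻¹⁴) = 1.94×10⁻⁷ V = 194 nV

194 nV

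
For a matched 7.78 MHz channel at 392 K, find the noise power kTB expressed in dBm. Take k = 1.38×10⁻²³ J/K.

−103.8 dBm

P_n = kTB = 1.38×10⁻²³ × 392 × 7.78×10⁶ = 4.21×10⁻¹⁴ W
In dBm: 10 log₁₀(4.21×10⁻¹⁴ / 10⁻³) = −103.8 dBm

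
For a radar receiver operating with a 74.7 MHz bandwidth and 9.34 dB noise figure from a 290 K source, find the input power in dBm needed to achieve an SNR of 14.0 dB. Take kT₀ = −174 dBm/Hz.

Sensitivity = −174 + 10 log₁₀(B) + NF + SNR_min
= −174 + 78.73 + 9.34 + 14.0
= −71.93 dBm → −71.9 dBm

−71.9 dBm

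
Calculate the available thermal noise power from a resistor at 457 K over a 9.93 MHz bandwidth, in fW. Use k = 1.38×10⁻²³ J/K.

62.6 fW

P_n = kTB = 1.38×10⁻²³ × 457 × 9.93×10⁶ = 6.26×10⁻¹⁴ W = 62.6 fW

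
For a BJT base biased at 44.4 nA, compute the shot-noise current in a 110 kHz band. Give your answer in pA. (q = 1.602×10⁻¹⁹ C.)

39.6 pA

I_n = √(2qI·B)
2qI·B = 2 × 1.602×10⁻¹⁹ × 4.44×10⁻⁸ × 1.10×10⁵ = 1.56×10⁻²¹ A²
I_n = √(1.56×10⁻²¹) = 3.96×10⁻¹¹ A = 39.6 pA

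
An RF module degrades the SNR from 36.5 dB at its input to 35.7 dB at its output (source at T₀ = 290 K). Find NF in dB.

0.8 dB

NF (dB) = SNR_in(dB) − SNR_out(dB) when the source is at T₀
NF = 36.5 − 35.7 = 0.8 dB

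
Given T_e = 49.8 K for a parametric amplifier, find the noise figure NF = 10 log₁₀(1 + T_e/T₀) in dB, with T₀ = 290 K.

0.688 dB

F = 1 + T_e/T₀ = 1 + 49.8/290 = 1.17172
NF = 10 log₁₀(1.17172) = 0.688 dB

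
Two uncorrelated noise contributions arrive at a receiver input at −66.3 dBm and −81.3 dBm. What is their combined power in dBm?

Convert to linear, add, convert back:
P₁ = 2.34×10⁻¹⁰ W, P₂ = 7.41×10⁻¹² W
P_tot = 2.42×10⁻¹⁰ W → 10 log₁₀(P_tot / 10⁻³) = −66.2 dBm

−66.2 dBm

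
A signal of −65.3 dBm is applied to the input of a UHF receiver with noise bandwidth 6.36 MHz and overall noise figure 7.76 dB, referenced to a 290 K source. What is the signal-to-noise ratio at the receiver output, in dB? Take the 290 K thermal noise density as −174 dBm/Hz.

32.9 dB

Noise floor: N = −174 + 10 log₁₀(B) + NF
10 log₁₀(6.36×10⁶) = 68.03 dB
N = −174 + 68.03 + 7.76 = −98.21 dBm
SNR = P_sig − N = −65.3 − (−98.21) = 32.91 dB → 32.9 dB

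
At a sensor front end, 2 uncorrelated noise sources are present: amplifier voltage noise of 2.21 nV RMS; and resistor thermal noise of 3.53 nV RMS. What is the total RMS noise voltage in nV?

Uncorrelated sources add in power (mean-square): V_tot = √(ΣV_i²)
V_tot = √[(2.21×10⁻⁹)² + (3.53×10⁻⁹)²] = 4.16×10⁻⁹ V = 4.16 nV

4.16 nV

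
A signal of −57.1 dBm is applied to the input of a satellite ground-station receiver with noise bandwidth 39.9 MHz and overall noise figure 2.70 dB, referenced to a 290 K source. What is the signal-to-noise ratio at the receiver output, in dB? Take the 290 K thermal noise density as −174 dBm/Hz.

Noise floor: N = −174 + 10 log₁₀(B) + NF
10 log₁₀(3.99×10⁷) = 76.01 dB
N = −174 + 76.01 + 2.70 = −95.29 dBm
SNR = P_sig − N = −57.1 − (−95.29) = 38.19 dB → 38.2 dB

38.2 dB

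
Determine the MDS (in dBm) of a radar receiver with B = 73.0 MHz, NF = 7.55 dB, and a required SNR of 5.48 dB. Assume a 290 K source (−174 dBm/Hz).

Sensitivity = −174 + 10 log₁₀(B) + NF + SNR_min
= −174 + 78.63 + 7.55 + 5.48
= −82.34 dBm → −82.3 dBm

−82.3 dBm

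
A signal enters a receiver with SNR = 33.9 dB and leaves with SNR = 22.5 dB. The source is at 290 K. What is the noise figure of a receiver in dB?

NF (dB) = SNR_in(dB) − SNR_out(dB) when the source is at T₀
NF = 33.9 − 22.5 = 11.4 dB

11.4 dB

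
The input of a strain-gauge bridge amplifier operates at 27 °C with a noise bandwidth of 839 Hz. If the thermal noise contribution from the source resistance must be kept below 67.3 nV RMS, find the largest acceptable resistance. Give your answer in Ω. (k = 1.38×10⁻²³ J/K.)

T = 27 °C + 273.15 = 300.15 K
Johnson–Nyquist: V_n = √(4kTRB) ⇒ R = V_n² / (4kTB)
4kTB = 4 × 1.38×10⁻²³ × 300.15 × 8.39×10² = 1.39×10⁻¹⁷
R = (6.73×10⁻⁸)² / 1.39×10⁻¹⁷ = 3.26×10² Ω = 326 Ω

326 Ω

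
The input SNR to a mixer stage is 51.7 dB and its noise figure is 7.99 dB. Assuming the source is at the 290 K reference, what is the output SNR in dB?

43.71 dB

By definition F = SNR_in/SNR_out, so in dB: SNR_out = SNR_in − NF
SNR_out = 51.7 − 7.99 = 43.71 dB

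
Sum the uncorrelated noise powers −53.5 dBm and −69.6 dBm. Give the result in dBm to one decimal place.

Convert to linear, add, convert back:
P₁ = 4.47×10⁻⁹ W, P₂ = 1.10×10⁻¹⁰ W
P_tot = 4.58×10⁻⁹ W → 10 log₁₀(P_tot / 10⁻³) = −53.4 dBm

−53.4 dBm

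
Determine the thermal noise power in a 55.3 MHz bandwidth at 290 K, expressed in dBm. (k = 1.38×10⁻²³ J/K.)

P_n = kTB = 1.38×10⁻²³ × 290 × 5.53×10⁷ = 2.21×10⁻¹³ W
In dBm: 10 log₁₀(2.21×10⁻¹³ / 10⁻³) = −96.5 dBm

−96.5 dBm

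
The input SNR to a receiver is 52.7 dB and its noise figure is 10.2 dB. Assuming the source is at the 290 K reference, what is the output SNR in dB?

By definition F = SNR_in/SNR_out, so in dB: SNR_out = SNR_in − NF
SNR_out = 52.7 − 10.2 = 42.5 dB

42.5 dB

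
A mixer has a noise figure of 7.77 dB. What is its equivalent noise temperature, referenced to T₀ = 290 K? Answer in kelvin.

1445 K

F = 10^(7.77/10) = 5.98412
T_e = (F − 1)·T₀ = (5.98412 − 1) × 290 = 1445 K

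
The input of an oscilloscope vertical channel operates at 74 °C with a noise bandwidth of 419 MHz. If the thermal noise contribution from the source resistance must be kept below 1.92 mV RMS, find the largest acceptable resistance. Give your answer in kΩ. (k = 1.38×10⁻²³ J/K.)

459 kΩ

T = 74 °C + 273.15 = 347.15 K
Johnson–Nyquist: V_n = √(4kTRB) ⇒ R = V_n² / (4kTB)
4kTB = 4 × 1.38×10⁻²³ × 347.15 × 4.19×10⁸ = 8.03×10⁻¹²
R = (1.92×10⁻³)² / 8.03×10⁻¹² = 4.59×10⁵ Ω = 459 kΩ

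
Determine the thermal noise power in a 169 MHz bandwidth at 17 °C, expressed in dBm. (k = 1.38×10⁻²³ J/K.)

T = 17 °C + 273.15 = 290.15 K
P_n = kTB = 1.38×10⁻²³ × 290.15 × 1.69×10⁸ = 6.77×10⁻¹³ W
In dBm: 10 log₁₀(6.77×10⁻¹³ / 10⁻³) = −91.7 dBm

−91.7 dBm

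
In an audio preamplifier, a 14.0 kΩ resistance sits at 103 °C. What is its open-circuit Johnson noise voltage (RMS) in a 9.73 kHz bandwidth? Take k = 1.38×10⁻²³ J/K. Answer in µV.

T = 103 °C + 273.15 = 376.15 K
V_n = √(4kTRB)
4kTRB = 4 × 1.38×10⁻²³ × 376.15 × 1.40×10⁴ × 9.73×10³ = 2.83×10⁻¹² V²
V_n = √(2.83×10⁻¹²) = 1.68×10⁻⁶ V = 1.68 µV

1.68 µV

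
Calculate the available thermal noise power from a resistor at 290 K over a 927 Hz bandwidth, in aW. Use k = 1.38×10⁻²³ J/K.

3.71 aW

P_n = kTB = 1.38×10⁻²³ × 290 × 9.27×10² = 3.71×10⁻¹⁸ W = 3.71 aW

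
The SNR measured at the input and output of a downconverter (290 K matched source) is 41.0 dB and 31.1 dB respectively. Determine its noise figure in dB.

9.9 dB

NF (dB) = SNR_in(dB) − SNR_out(dB) when the source is at T₀
NF = 41.0 − 31.1 = 9.9 dB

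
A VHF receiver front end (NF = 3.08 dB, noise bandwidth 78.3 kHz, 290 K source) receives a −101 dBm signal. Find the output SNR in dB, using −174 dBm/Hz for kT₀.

21.0 dB

Noise floor: N = −174 + 10 log₁₀(B) + NF
10 log₁₀(7.83×10⁴) = 48.94 dB
N = −174 + 48.94 + 3.08 = −121.98 dBm
SNR = P_sig − N = −101 − (−121.98) = 20.98 dB → 21.0 dB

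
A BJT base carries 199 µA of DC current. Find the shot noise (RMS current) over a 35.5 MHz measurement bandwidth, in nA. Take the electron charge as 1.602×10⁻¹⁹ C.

47.6 nA

I_n = √(2qI·B)
2qI·B = 2 × 1.602×10⁻¹⁹ × 1.99×10⁻⁴ × 3.55×10⁷ = 2.26×10⁻¹⁵ A²
I_n = √(2.26×10⁻¹⁵) = 4.76×10⁻⁸ A = 47.6 nA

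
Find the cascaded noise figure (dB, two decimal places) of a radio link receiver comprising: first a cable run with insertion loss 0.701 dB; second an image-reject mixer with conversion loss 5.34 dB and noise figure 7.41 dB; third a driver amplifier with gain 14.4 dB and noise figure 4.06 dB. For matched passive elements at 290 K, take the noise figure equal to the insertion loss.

11.03 dB

Convert to linear (a loss of L dB is a gain of −L dB): F_i = 10^(NF_i/10), G_i = 10^(G_i,dB/10)
  Stage 1: F_1 = 10^(0.701/10) = 1.175, G_1 = 10^(−0.701/10) = 0.8509
  Stage 2: F_2 = 10^(7.41/10) = 5.508, G_2 = 10^(−5.34/10) = 0.2924
  Stage 3: F_3 = 10^(4.06/10) = 2.547, G_3 = 10^(14.4/10) = 27.54
Friis cascade:
  F = 1.175 + (5.508 − 1)/0.8509 + (2.547 − 1)/0.2488 = 12.69
NF = 10 log₁₀(12.69) = 11.03 dB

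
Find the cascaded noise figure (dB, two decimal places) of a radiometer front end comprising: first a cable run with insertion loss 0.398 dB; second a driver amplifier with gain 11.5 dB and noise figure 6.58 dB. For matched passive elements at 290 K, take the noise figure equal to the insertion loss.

6.98 dB

Convert to linear (a loss of L dB is a gain of −L dB): F_i = 10^(NF_i/10), G_i = 10^(G_i,dB/10)
  Stage 1: F_1 = 10^(0.398/10) = 1.096, G_1 = 10^(−0.398/10) = 0.9124
  Stage 2: F_2 = 10^(6.58/10) = 4.550, G_2 = 10^(11.5/10) = 14.13
Friis cascade:
  F = 1.096 + (4.550 − 1)/0.9124 = 4.987
NF = 10 log₁₀(4.987) = 6.98 dB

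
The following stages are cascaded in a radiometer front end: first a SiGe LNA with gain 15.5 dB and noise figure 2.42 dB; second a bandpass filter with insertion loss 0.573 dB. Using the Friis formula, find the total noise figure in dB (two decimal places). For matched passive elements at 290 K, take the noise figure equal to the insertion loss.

Convert to linear (a loss of L dB is a gain of −L dB): F_i = 10^(NF_i/10), G_i = 10^(G_i,dB/10)
  Stage 1: F_1 = 10^(2.42/10) = 1.746, G_1 = 10^(15.5/10) = 35.48
  Stage 2: F_2 = 10^(0.573/10) = 1.141, G_2 = 10^(−0.573/10) = 0.8764
Friis cascade:
  F = 1.746 + (1.141 − 1)/35.48 = 1.750
NF = 10 log₁₀(1.750) = 2.43 dB

2.43 dB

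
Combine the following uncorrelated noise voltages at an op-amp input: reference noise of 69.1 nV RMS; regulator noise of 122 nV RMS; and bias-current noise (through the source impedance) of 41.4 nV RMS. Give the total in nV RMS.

Uncorrelated sources add in power (mean-square): V_tot = √(ΣV_i²)
V_tot = √[(6.91×10⁻⁸)² + (1.22×10⁻⁷)² + (4.14×10⁻⁸)²] = 1.46×10⁻⁷ V = 146 nV

146 nV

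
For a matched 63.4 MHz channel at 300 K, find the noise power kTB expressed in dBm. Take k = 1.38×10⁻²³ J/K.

P_n = kTB = 1.38×10⁻²³ × 300 × 6.34×10⁷ = 2.62×10⁻¹³ W
In dBm: 10 log₁₀(2.62×10⁻¹³ / 10⁻³) = −95.8 dBm

−95.8 dBm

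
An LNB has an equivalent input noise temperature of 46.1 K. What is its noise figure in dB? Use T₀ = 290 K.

0.641 dB

F = 1 + T_e/T₀ = 1 + 46.1/290 = 1.15897
NF = 10 log₁₀(1.15897) = 0.641 dB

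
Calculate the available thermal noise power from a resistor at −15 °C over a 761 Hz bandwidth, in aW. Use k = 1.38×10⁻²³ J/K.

T = −15 °C + 273.15 = 258.15 K
P_n = kTB = 1.38×10⁻²³ × 258.15 × 7.61×10² = 2.71×10⁻¹⁸ W = 2.71 aW

2.71 aW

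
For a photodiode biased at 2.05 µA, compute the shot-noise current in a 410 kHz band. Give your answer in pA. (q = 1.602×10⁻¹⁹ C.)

I_n = √(2qI·B)
2qI·B = 2 × 1.602×10⁻¹⁹ × 2.05×10⁻⁶ × 4.10×10⁵ = 2.69×10⁻¹⁹ A²
I_n = √(2.69×10⁻¹⁹) = 5.19×10⁻¹⁰ A = 519 pA

519 pA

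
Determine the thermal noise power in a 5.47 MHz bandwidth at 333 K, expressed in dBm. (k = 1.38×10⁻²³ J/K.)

−106.0 dBm

P_n = kTB = 1.38×10⁻²³ × 333 × 5.47×10⁶ = 2.51×10⁻¹⁴ W
In dBm: 10 log₁₀(2.51×10⁻¹⁴ / 10⁻³) = −106.0 dBm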